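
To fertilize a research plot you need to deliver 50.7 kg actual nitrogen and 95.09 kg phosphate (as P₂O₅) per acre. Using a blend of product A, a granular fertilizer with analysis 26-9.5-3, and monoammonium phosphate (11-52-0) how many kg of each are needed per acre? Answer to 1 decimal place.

127.5 kg product A, 159.6 kg monoammonium phosphate

With a, b = kg per acre of product A and monoammonium phosphate:
N: 0.26·a + 0.11·b = 50.7
P₂O₅: 0.095·a + 0.52·b = 95.09
From row1: a = (50.7 − 0.11·b) / 0.26.
Into row2: 0.095·(50.7 − 0.11·b)/0.26 + 0.52·b = 95.09 → b = 159.574, a = 127.488.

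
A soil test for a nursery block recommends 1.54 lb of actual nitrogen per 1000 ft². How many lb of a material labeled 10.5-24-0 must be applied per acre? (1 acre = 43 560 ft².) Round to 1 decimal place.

Product per 1000 ft² = 1.54 / 10.5% = 14.6667 lb.
Convert to per acre: 14.6667 × 43.56 = 638.88 lb.

638.9 lb of product per acre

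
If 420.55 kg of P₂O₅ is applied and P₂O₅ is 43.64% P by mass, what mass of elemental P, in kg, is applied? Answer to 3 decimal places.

183.528 kg P

P = 420.55 × 0.4364 = 183.52802 kg.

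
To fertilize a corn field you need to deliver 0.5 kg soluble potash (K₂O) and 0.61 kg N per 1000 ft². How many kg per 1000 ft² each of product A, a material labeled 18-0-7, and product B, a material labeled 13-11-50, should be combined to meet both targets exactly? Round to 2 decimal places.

Let a = kg of product A, b = kg of product B (per 1000 ft²).
K₂O: 0.07·a + 0.5·b = 0.5
N: 0.18·a + 0.13·b = 0.61
Solving simultaneously: a = 2.96663, b = 0.584672.

2.97 kg product A, 0.58 kg product B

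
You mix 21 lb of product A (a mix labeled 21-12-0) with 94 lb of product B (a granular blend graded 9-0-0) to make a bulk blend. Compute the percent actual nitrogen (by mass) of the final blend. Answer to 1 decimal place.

11.2% N

Total mass = 21 + 94 = 115 lb.
N mass = 21%×21 + 9%×94 = 12.87 lb.
% N = 12.87 / 115 = 11.1913%.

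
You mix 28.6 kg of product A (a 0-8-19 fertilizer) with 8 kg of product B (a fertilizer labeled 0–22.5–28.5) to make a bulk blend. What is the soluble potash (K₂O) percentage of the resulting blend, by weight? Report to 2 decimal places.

21.08% K₂O

Total mass = 28.6 + 8 = 36.6 kg.
K₂O mass = 19%×28.6 + 28.5%×8 = 7.714 kg.
% K₂O = 7.714 / 36.6 = 21.0765%.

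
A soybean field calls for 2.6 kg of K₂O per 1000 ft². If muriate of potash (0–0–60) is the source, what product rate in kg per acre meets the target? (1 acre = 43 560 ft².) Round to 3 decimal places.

Product per 1000 ft² = 2.6 / 60% = 4.33333 kg.
Convert to per acre: 4.33333 × 43.56 = 188.76 kg.

188.760 kg of product per acre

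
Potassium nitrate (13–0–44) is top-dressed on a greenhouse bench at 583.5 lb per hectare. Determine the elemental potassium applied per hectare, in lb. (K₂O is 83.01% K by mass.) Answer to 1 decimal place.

K₂O per hectare = 583.5 × 44% = 256.74 lb.
Elemental K = 256.74 × 0.8301 = 213.12 lb per hectare.

213.1 lb K per hectare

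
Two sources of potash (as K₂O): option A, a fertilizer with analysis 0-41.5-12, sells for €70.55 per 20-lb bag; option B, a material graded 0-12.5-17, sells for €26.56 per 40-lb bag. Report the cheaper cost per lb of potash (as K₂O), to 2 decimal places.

option A: K₂O per bag = 20 × 12% = 2.4 lb; cost = 70.55 / 2.4 = €29.3958/lb K₂O.
option B: K₂O per bag = 40 × 17% = 6.8 lb; cost = 26.56 / 6.8 = €3.9059/lb K₂O.
option B is cheaper.

€3.91 per lb K₂O (option B)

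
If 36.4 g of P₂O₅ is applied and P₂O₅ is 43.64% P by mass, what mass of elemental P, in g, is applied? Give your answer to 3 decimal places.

P = 36.4 × 0.4364 = 15.88496 g.

15.885 g P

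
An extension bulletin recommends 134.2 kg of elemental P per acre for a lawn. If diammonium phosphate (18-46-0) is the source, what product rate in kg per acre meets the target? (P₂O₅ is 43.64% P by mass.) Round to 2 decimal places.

668.51 kg of product per acre

As P₂O₅: 134.2 / 0.4364 = 307.516 kg per acre.
Product per acre = 307.516 / 46% = 668.513 kg.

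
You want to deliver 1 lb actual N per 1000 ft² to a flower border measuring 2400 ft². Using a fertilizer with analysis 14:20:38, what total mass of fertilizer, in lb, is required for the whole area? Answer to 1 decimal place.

17.1 lb

Product per 1000 ft² = 1 / 14% = 7.14286 lb.
Total product = 7.14286 × 2400 / 1000 = 17.1429 lb.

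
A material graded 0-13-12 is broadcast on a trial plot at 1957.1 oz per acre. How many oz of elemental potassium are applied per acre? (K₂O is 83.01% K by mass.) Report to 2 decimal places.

K₂O per acre = 1957.1 × 12% = 234.852 oz.
Elemental K = 234.852 × 0.8301 = 194.951 oz per acre.

194.95 oz K per acre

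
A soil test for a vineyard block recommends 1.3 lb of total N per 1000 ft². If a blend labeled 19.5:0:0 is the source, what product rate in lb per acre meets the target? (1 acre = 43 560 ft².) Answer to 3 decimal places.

290.400 lb of product per acre

Product per 1000 ft² = 1.3 / 19.5% = 6.66667 lb.
Convert to per acre: 6.66667 × 43.56 = 290.4 lb.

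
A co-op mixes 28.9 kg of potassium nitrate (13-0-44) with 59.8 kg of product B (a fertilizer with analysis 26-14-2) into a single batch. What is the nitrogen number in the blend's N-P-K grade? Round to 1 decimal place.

21.8% N

Total mass = 28.9 + 59.8 = 88.7 kg.
N mass = 13%×28.9 + 26%×59.8 = 19.305 kg.
% N = 19.305 / 88.7 = 21.7644%.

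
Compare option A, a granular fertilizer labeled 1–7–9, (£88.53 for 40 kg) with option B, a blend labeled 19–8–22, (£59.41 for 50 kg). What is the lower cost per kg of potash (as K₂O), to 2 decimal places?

£5.40 per kg K₂O (option B)

option A: K₂O per bag = 40 × 9% = 3.6 kg; cost = 88.53 / 3.6 = £24.5917/kg K₂O.
option B: K₂O per bag = 50 × 22% = 11 kg; cost = 59.41 / 11 = £5.4009/kg K₂O.
option B is cheaper.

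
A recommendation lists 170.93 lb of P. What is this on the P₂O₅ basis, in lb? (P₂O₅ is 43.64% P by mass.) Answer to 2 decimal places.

391.68 lb P₂O₅

P₂O₅ = 170.93 / 0.4364 = 391.682 lb.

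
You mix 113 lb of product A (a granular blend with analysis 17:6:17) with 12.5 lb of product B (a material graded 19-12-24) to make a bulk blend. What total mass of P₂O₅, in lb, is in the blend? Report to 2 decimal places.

8.28 lb P₂O₅

P₂O₅ mass = 6%×113 + 12%×12.5 = 8.28 lb.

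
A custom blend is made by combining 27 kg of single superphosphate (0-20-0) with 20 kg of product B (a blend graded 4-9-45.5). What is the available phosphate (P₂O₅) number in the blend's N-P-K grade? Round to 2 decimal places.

Total mass = 27 + 20 = 47 kg.
P₂O₅ mass = 20%×27 + 9%×20 = 7.2 kg.
% P₂O₅ = 7.2 / 47 = 15.3191%.

15.32% P₂O₅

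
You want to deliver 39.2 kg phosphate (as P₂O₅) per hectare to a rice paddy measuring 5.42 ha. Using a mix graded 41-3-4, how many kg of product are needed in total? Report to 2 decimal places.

7082.13 kg

Product per hectare = 39.2 / 3% = 1306.67 kg.
Total product = 1306.67 × 5.42 = 7082.133 kg.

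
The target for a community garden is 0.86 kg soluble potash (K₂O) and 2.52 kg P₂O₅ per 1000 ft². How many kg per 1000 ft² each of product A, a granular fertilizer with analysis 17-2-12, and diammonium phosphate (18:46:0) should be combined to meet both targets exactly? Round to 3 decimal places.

7.167 kg product A, 5.167 kg diammonium phosphate

With a, b = kg per 1000 ft² of product A and diammonium phosphate:
K₂O: 0.12·a + 0·b = 0.86
P₂O₅: 0.02·a + 0.46·b = 2.52
From row1: a = (0.86 − 0·b) / 0.12.
Into row2: 0.02·(0.86 − 0·b)/0.12 + 0.46·b = 2.52 → b = 5.16667, a = 7.16667.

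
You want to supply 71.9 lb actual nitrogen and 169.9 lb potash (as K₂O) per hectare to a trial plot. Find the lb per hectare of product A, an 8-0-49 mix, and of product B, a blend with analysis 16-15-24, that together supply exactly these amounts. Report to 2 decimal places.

With a, b = lb per hectare of product A and product B:
N: 0.08·a + 0.16·b = 71.9
K₂O: 0.49·a + 0.24·b = 169.9
Solving simultaneously: a = 167.703, b = 365.524.

167.70 lb product A, 365.52 lb product B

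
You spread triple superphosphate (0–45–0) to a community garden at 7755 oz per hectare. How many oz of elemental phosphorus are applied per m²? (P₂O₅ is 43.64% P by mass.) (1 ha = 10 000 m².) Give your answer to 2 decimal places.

P₂O₅ per hectare = 7755 × 45% = 3489.75 oz.
Elemental P = 3489.75 × 0.4364 = 1522.93 oz per hectare.
Convert to per m²: 1522.93 × 0.0001 = 0.152293 oz.

0.15 oz P per sq m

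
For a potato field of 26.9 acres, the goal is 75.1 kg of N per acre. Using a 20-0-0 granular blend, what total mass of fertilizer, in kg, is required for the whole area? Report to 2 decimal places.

Product per acre = 75.1 / 20% = 375.5 kg.
Total product = 375.5 × 26.9 = 10100.95 kg.

10100.95 kg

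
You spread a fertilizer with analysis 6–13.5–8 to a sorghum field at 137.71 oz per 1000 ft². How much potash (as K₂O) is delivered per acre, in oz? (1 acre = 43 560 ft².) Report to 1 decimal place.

479.9 oz K₂O per acre

K₂O per 1000 ft² = 137.71 × 8% = 11.0168 oz.
Convert to per acre: 11.0168 × 43.56 = 479.892 oz.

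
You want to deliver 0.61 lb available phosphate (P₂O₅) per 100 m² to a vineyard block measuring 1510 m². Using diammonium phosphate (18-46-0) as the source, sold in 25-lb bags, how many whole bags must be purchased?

1 bags

Product per 100 m² = 0.61 / 46% = 1.32609 lb.
Total product = 1.32609 × 1510 / 100 = 20.0239 lb.
Bags = ⌈20.0239 / 25⌉ = 1.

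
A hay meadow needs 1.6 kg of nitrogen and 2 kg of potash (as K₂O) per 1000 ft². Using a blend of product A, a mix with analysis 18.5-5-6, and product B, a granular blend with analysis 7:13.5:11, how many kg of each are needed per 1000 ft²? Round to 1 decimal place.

With a, b = kg per 1000 ft² of product A and product B:
N: 0.185·a + 0.07·b = 1.6
K₂O: 0.06·a + 0.11·b = 2
Solving simultaneously: a = 2.2291, b = 16.9659.

2.2 kg product A, 17.0 kg product B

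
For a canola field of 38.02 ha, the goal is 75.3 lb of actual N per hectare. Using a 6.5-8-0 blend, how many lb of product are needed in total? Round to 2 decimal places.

Product per hectare = 75.3 / 6.5% = 1158.46 lb.
Total product = 1158.46 × 38.02 = 44044.708 lb.

44044.71 lb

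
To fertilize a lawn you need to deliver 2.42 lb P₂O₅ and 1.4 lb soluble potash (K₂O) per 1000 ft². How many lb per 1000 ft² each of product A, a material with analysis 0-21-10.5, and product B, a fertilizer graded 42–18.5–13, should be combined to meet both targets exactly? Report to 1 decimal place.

Per-1000 ft² balance (a = product A, b = product B):
P₂O₅: 0.21·a + 0.185·b = 2.42
K₂O: 0.105·a + 0.13·b = 1.4
Solving simultaneously: a = 7.06032, b = 5.06667.

7.1 lb product A, 5.1 lb product B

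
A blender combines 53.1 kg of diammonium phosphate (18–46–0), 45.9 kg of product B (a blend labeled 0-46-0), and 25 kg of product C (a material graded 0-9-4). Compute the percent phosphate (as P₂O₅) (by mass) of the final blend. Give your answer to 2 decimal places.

Total mass = 53.1 + 45.9 + 25 = 124 kg.
P₂O₅ mass = 46%×53.1 + 46%×45.9 + 9%×25 = 47.79 kg.
% P₂O₅ = 47.79 / 124 = 38.5403%.

38.54% P₂O₅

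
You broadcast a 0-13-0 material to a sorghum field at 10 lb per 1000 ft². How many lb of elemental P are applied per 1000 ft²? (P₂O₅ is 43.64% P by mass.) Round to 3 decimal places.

0.567 lb P per thousand sq ft

P₂O₅ per 1000 ft² = 10 × 13% = 1.3 lb.
Elemental P = 1.3 × 0.4364 = 0.56732 lb per 1000 ft².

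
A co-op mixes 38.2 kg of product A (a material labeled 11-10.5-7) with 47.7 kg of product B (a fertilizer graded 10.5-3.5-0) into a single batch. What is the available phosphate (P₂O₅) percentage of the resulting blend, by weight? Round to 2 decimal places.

6.61% P₂O₅

Total mass = 38.2 + 47.7 = 85.9 kg.
P₂O₅ mass = 10.5%×38.2 + 3.5%×47.7 = 5.6805 kg.
% P₂O₅ = 5.6805 / 85.9 = 6.61292%.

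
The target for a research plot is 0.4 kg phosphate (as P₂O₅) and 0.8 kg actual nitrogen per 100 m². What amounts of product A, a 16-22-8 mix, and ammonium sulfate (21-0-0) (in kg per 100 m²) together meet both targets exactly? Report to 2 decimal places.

Let a = kg of product A, b = kg of ammonium sulfate (per 100 m²).
P₂O₅: 0.22·a + 0·b = 0.4
N: 0.16·a + 0.21·b = 0.8
Solving simultaneously: a = 1.81818, b = 2.42424.

1.82 kg product A, 2.42 kg ammonium sulfate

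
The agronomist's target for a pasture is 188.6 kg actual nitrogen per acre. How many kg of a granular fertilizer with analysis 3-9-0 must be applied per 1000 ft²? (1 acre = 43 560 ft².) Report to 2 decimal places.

144.32 kg of product per thousand sq ft

Product per acre = 188.6 / 3% = 6286.67 kg.
Convert to per 1000 ft²: 6286.67 × 0.0229568 = 144.322 kg.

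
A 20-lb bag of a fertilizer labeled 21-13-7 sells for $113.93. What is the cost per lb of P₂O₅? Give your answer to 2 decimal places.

P₂O₅ in bag = 20 × 13% = 2.6 lb.
Cost per lb P₂O₅ = $113.93 / 2.6 = $43.8192.

$43.82 per lb P₂O₅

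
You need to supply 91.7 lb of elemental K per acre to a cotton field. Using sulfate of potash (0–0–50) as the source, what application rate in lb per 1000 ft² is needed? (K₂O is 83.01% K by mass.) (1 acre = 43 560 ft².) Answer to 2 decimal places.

As K₂O: 91.7 / 0.8301 = 110.469 lb per acre.
Product per acre = 110.469 / 50% = 220.937 lb.
Convert to per 1000 ft²: 220.937 × 0.0229568 = 5.07202 lb.

5.07 lb of product per thousand sq ft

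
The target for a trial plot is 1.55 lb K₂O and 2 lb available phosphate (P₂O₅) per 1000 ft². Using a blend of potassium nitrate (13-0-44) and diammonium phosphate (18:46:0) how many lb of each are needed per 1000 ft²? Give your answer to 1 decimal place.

Let a = lb of potassium nitrate, b = lb of diammonium phosphate (per 1000 ft²).
K₂O: 0.44·a + 0·b = 1.55
P₂O₅: 0·a + 0.46·b = 2
Solving simultaneously: a = 3.52273, b = 4.34783.

3.5 lb potassium nitrate, 4.3 lb diammonium phosphate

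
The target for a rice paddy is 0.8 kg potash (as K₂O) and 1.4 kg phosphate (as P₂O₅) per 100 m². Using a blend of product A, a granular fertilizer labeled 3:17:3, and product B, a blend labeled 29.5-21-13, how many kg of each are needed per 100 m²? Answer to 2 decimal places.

Per-100 m² balance (a = product A, b = product B):
K₂O: 0.03·a + 0.13·b = 0.8
P₂O₅: 0.17·a + 0.21·b = 1.4
Eliminate a: (row1) − 0.03/0.17·(row2) → 0.0929412·b = 0.552941, so b = 5.94937.
Back-substitute: a = (0.8 − 0.13·5.94937) / 0.03 = 0.886076.

0.89 kg product A, 5.95 kg product B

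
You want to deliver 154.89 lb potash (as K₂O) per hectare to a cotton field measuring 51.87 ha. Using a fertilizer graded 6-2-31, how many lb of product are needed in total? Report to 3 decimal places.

Product per hectare = 154.89 / 31% = 499.645 lb.
Total product = 499.645 × 51.87 = 25916.5945 lb.

25916.595 lb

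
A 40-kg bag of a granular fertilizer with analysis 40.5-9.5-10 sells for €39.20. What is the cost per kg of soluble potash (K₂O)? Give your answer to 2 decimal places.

K₂O in bag = 40 × 10% = 4 kg.
Cost per kg K₂O = €39.20 / 4 = €9.8000.

€9.80 per kg K₂O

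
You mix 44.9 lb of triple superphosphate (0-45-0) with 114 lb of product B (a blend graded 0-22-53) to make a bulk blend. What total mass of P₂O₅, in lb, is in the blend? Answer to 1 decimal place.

P₂O₅ mass = 45%×44.9 + 22%×114 = 45.285 lb.

45.3 lb P₂O₅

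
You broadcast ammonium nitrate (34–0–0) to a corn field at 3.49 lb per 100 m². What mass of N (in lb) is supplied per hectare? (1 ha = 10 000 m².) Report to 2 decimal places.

118.66 lb N per hectare

nitrogen per 100 m² = 3.49 × 34% = 1.1866 lb.
Convert to per hectare: 1.1866 × 100 = 118.66 lb.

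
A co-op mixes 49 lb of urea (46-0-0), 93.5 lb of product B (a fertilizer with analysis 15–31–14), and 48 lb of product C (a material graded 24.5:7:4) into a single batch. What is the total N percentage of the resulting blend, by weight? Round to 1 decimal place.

Total mass = 49 + 93.5 + 48 = 190.5 lb.
N mass = 46%×49 + 15%×93.5 + 24.5%×48 = 48.325 lb.
% N = 48.325 / 190.5 = 25.3675%.

25.4% N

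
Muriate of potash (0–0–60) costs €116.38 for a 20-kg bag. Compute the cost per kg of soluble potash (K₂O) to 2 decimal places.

€9.70 per kg K₂O

K₂O in bag = 20 × 60% = 12 kg.
Cost per kg K₂O = €116.38 / 12 = €9.6983.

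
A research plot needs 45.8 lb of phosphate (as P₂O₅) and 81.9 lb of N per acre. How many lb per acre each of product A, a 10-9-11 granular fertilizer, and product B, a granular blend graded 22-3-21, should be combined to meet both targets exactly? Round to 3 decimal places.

Per-acre balance (a = product A, b = product B):
P₂O₅: 0.09·a + 0.03·b = 45.8
N: 0.1·a + 0.22·b = 81.9
Eliminate a: (row1) − 0.09/0.1·(row2) → -0.168·b = -27.91, so b = 166.13095.
Back-substitute: a = (45.8 − 0.03·166.13095) / 0.09 = 453.5119.

453.512 lb product A, 166.131 lb product B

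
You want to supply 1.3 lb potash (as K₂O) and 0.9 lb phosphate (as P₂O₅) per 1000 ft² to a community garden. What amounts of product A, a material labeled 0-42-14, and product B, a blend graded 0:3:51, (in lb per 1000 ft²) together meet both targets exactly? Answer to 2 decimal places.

2.00 lb product A, 2.00 lb product B

Per-1000 ft² balance (a = product A, b = product B):
K₂O: 0.14·a + 0.51·b = 1.3
P₂O₅: 0.42·a + 0.03·b = 0.9
Eliminate b: (row1) − 0.51/0.03·(row2) → -7·a = -14, so a = 2.
Then b = (0.9 − 0.42·2) / 0.03 = 2.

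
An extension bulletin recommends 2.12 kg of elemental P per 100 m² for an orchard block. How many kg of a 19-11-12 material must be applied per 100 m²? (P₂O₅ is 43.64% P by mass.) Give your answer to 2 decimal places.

As P₂O₅: 2.12 / 0.4364 = 4.85793 kg per 100 m².
Product per 100 m² = 4.85793 / 11% = 44.163 kg.

44.16 kg of product per hundred sq m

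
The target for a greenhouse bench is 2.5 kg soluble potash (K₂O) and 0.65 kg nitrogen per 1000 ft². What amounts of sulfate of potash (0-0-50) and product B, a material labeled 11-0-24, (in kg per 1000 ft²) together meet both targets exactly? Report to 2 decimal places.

2.16 kg sulfate of potash, 5.91 kg product B

Per-1000 ft² balance (a = sulfate of potash, b = product B):
K₂O: 0.5·a + 0.24·b = 2.5
N: 0·a + 0.11·b = 0.65
Solving simultaneously: a = 2.16364, b = 5.90909.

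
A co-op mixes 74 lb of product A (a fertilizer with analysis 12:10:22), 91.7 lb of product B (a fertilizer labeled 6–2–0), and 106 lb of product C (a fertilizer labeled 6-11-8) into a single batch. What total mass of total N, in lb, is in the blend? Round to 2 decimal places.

N mass = 12%×74 + 6%×91.7 + 6%×106 = 20.742 lb.

20.74 lb N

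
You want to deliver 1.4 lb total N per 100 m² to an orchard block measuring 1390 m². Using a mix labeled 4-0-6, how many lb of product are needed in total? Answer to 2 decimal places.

486.50 lb

Product per 100 m² = 1.4 / 4% = 35 lb.
Total product = 35 × 1390 / 100 = 486.5 lb.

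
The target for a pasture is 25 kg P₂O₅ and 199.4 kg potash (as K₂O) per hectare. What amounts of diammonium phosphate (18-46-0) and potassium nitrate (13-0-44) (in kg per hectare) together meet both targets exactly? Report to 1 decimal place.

With a, b = kg per hectare of diammonium phosphate and potassium nitrate:
P₂O₅: 0.46·a + 0·b = 25
K₂O: 0·a + 0.44·b = 199.4
Solving simultaneously: a = 54.3478, b = 453.182.

54.3 kg diammonium phosphate, 453.2 kg potassium nitrate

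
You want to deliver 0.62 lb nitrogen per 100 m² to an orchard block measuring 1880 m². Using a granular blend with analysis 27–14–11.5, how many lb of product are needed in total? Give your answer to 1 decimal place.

43.2 lb

Product per 100 m² = 0.62 / 27% = 2.2963 lb.
Total product = 2.2963 × 1880 / 100 = 43.1704 lb.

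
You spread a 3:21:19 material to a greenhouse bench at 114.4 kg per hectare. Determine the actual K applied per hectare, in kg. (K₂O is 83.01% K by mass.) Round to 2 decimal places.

18.04 kg K per hectare

K₂O per hectare = 114.4 × 19% = 21.736 kg.
Elemental K = 21.736 × 0.8301 = 18.0431 kg per hectare.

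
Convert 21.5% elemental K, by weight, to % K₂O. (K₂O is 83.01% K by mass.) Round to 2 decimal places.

25.90% K₂O

%K₂O = 21.5 / 0.8301 = 25.9005%.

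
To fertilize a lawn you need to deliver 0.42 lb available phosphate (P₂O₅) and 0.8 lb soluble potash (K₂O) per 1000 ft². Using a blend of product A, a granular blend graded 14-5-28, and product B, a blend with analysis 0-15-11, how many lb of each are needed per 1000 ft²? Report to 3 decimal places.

2.022 lb product A, 2.126 lb product B

Per-1000 ft² balance (a = product A, b = product B):
P₂O₅: 0.05·a + 0.15·b = 0.42
K₂O: 0.28·a + 0.11·b = 0.8
Solving simultaneously: a = 2.02192, b = 2.12603.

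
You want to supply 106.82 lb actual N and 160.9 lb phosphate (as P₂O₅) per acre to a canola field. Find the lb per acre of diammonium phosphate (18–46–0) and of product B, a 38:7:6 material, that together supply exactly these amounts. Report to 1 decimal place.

330.9 lb diammonium phosphate, 124.4 lb product B

Let a = lb of diammonium phosphate, b = lb of product B (per acre).
N: 0.18·a + 0.38·b = 106.82
P₂O₅: 0.46·a + 0.07·b = 160.9
Eliminate b: (row1) − 0.38/0.07·(row2) → -2.31714·a = -766.637, so a = 330.855.
Then b = (160.9 − 0.46·330.855) / 0.07 = 124.385.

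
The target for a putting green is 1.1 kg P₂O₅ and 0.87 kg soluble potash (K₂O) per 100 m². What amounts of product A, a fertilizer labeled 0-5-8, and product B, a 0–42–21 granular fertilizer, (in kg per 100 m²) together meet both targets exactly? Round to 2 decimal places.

With a, b = kg per 100 m² of product A and product B:
P₂O₅: 0.05·a + 0.42·b = 1.1
K₂O: 0.08·a + 0.21·b = 0.87
Eliminate b: (row1) − 0.42/0.21·(row2) → -0.11·a = -0.64, so a = 5.81818.
Then b = (0.87 − 0.08·5.81818) / 0.21 = 1.92641.

5.82 kg product A, 1.93 kg product B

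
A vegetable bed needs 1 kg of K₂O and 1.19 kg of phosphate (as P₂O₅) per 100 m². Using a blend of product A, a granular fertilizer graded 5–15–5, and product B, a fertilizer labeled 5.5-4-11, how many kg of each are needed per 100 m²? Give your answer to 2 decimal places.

Let a = kg of product A, b = kg of product B (per 100 m²).
K₂O: 0.05·a + 0.11·b = 1
P₂O₅: 0.15·a + 0.04·b = 1.19
Solving simultaneously: a = 6.26897, b = 6.24138.

6.27 kg product A, 6.24 kg product B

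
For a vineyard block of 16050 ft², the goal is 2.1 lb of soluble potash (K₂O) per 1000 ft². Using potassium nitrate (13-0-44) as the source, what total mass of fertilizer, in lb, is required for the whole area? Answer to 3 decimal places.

Product per 1000 ft² = 2.1 / 44% = 4.77273 lb.
Total product = 4.77273 × 16050 / 1000 = 76.6023 lb.

76.602 lb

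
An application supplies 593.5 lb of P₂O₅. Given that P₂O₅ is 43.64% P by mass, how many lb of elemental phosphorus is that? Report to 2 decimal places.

259.00 lb P

P = 593.5 × 0.4364 = 259.003 lb.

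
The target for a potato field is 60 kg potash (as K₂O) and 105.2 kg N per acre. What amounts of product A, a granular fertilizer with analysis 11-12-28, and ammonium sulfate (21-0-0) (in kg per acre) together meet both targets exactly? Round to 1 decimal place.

214.3 kg product A, 388.7 kg ammonium sulfate

Let a = kg of product A, b = kg of ammonium sulfate (per acre).
K₂O: 0.28·a + 0·b = 60
N: 0.11·a + 0.21·b = 105.2
Eliminate a: (row1) − 0.28/0.11·(row2) → -0.534545·b = -207.782, so b = 388.707.
Back-substitute: a = (60 − 0·388.707) / 0.28 = 214.286.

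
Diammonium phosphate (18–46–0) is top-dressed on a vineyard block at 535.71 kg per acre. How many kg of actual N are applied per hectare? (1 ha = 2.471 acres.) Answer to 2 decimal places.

238.27 kg N per hectare

nitrogen per acre = 535.71 × 18% = 96.4278 kg.
Convert to per hectare: 96.4278 × 2.471 = 238.273 kg.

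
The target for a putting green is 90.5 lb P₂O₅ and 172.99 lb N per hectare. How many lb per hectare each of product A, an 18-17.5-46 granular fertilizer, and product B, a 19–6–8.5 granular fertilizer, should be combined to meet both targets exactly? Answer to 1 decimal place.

303.6 lb product A, 622.9 lb product B

Let a = lb of product A, b = lb of product B (per hectare).
P₂O₅: 0.175·a + 0.06·b = 90.5
N: 0.18·a + 0.19·b = 172.99
From row1: a = (90.5 − 0.06·b) / 0.175.
Into row2: 0.18·(90.5 − 0.06·b)/0.175 + 0.19·b = 172.99 → b = 622.862, a = 303.59.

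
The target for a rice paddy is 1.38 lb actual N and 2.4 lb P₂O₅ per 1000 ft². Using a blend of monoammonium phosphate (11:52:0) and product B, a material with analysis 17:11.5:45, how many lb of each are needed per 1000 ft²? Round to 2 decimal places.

With a, b = lb per 1000 ft² of monoammonium phosphate and product B:
N: 0.11·a + 0.17·b = 1.38
P₂O₅: 0.52·a + 0.115·b = 2.4
From row1: a = (1.38 − 0.17·b) / 0.11.
Into row2: 0.52·(1.38 − 0.17·b)/0.11 + 0.115·b = 2.4 → b = 5.98812, a = 3.29109.

3.29 lb monoammonium phosphate, 5.99 lb product B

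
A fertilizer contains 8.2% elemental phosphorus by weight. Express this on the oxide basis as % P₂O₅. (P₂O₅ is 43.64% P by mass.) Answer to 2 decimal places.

18.79% P₂O₅

%P₂O₅ = 8.2 / 0.4364 = 18.7901%.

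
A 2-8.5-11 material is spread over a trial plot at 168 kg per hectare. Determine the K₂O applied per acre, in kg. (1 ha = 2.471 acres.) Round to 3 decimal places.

K₂O per hectare = 168 × 11% = 18.48 kg.
Convert to per acre: 18.48 × 0.404694 = 7.47875 kg.

7.479 kg K₂O per acre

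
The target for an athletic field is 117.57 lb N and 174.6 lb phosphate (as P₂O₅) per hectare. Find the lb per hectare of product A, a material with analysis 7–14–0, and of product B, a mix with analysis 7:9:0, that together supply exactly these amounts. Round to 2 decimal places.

Let a = lb of product A, b = lb of product B (per hectare).
N: 0.07·a + 0.07·b = 117.57
P₂O₅: 0.14·a + 0.09·b = 174.6
From row1: a = (117.57 − 0.07·b) / 0.07.
Into row2: 0.14·(117.57 − 0.07·b)/0.07 + 0.09·b = 174.6 → b = 1210.8, a = 468.771.

468.77 lb product A, 1210.80 lb product B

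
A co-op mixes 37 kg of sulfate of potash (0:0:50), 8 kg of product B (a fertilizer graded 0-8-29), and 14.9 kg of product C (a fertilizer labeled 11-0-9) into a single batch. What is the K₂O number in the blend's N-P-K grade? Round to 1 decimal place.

Total mass = 37 + 8 + 14.9 = 59.9 kg.
K₂O mass = 50%×37 + 29%×8 + 9%×14.9 = 22.161 kg.
% K₂O = 22.161 / 59.9 = 36.9967%.

37.0% K₂O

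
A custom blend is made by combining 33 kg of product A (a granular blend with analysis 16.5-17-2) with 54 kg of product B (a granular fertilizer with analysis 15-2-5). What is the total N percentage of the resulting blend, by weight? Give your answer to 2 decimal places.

15.57% N

Total mass = 33 + 54 = 87 kg.
N mass = 16.5%×33 + 15%×54 = 13.545 kg.
% N = 13.545 / 87 = 15.569%.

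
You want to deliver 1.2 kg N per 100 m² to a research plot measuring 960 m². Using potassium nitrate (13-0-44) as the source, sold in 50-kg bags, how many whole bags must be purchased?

Product per 100 m² = 1.2 / 13% = 9.23077 kg.
Total product = 9.23077 × 960 / 100 = 88.6154 kg.
Bags = ⌈88.6154 / 50⌉ = 2.

2 bags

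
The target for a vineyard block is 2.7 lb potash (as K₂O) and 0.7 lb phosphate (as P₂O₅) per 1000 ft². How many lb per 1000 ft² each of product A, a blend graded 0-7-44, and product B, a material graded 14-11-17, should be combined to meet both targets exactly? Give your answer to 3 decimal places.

Per-1000 ft² balance (a = product A, b = product B):
K₂O: 0.44·a + 0.17·b = 2.7
P₂O₅: 0.07·a + 0.11·b = 0.7
Solving simultaneously: a = 4.87671, b = 3.26027.

4.877 lb product A, 3.260 lb product B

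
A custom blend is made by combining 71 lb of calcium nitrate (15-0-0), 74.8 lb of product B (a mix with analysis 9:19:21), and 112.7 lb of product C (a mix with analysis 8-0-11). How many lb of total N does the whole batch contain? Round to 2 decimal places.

N mass = 15%×71 + 9%×74.8 + 8%×112.7 = 26.398 lb.

26.40 lb N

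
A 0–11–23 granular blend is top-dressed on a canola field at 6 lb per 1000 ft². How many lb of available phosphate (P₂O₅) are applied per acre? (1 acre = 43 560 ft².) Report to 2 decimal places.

P₂O₅ per 1000 ft² = 6 × 11% = 0.66 lb.
Convert to per acre: 0.66 × 43.56 = 28.7496 lb.

28.75 lb P₂O₅ per acre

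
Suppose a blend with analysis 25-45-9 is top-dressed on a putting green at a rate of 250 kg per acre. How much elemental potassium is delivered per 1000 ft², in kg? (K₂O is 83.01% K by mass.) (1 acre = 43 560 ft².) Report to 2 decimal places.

0.43 kg K per thousand sq ft

K₂O per acre = 250 × 9% = 22.5 kg.
Elemental K = 22.5 × 0.8301 = 18.6772 kg per acre.
Convert to per 1000 ft²: 18.6772 × 0.0229568 = 0.428771 kg.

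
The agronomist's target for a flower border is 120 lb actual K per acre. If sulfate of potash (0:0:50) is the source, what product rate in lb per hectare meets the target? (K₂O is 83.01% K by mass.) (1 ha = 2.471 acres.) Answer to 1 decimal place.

714.4 lb of product per hectare

As K₂O: 120 / 0.8301 = 144.561 lb per acre.
Product per acre = 144.561 / 50% = 289.122 lb.
Convert to per hectare: 289.122 × 2.471 = 714.42 lb.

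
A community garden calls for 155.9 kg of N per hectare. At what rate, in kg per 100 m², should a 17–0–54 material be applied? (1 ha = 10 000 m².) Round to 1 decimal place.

9.2 kg of product per hundred sq m

Product per hectare = 155.9 / 17% = 917.059 kg.
Convert to per 100 m²: 917.059 × 0.01 = 9.17059 kg.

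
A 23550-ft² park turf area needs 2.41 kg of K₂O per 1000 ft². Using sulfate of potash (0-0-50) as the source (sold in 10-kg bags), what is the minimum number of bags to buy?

Product per 1000 ft² = 2.41 / 50% = 4.82 kg.
Total product = 4.82 × 23550 / 1000 = 113.511 kg.
Bags = ⌈113.511 / 10⌉ = 12.

12 bags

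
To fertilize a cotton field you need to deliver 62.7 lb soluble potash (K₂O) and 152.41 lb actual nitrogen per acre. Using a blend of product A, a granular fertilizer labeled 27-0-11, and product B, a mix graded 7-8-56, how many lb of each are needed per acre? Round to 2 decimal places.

With a, b = lb per acre of product A and product B:
K₂O: 0.11·a + 0.56·b = 62.7
N: 0.27·a + 0.07·b = 152.41
Solving simultaneously: a = 564.185, b = 1.14216.

564.19 lb product A, 1.14 lb product B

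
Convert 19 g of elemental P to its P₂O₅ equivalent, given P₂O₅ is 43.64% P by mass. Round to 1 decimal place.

43.5 g P₂O₅

P₂O₅ = 19 / 0.4364 = 43.538 g.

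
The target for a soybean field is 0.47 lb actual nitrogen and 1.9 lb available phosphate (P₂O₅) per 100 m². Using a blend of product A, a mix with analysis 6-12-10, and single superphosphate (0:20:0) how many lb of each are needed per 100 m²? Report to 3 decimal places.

7.833 lb product A, 4.800 lb single superphosphate

Let a = lb of product A, b = lb of single superphosphate (per 100 m²).
N: 0.06·a + 0·b = 0.47
P₂O₅: 0.12·a + 0.2·b = 1.9
Eliminate b: (row1) − 0/0.2·(row2) → 0.06·a = 0.47, so a = 7.83333.
Then b = (1.9 − 0.12·7.83333) / 0.2 = 4.8.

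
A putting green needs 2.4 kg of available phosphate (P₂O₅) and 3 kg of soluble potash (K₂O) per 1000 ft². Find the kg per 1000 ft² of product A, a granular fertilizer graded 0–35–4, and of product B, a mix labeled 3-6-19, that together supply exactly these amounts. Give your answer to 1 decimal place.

Let a = kg of product A, b = kg of product B (per 1000 ft²).
P₂O₅: 0.35·a + 0.06·b = 2.4
K₂O: 0.04·a + 0.19·b = 3
Solving simultaneously: a = 4.30577, b = 14.883.

4.3 kg product A, 14.9 kg product B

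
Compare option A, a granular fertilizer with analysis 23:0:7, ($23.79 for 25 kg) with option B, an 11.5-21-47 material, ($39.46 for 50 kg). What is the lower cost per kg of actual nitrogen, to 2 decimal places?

option A: N per bag = 25 × 23% = 5.75 kg; cost = 23.79 / 5.75 = $4.1374/kg N.
option B: N per bag = 50 × 11.5% = 5.75 kg; cost = 39.46 / 5.75 = $6.8626/kg N.
option A is cheaper.

$4.14 per kg N (option A)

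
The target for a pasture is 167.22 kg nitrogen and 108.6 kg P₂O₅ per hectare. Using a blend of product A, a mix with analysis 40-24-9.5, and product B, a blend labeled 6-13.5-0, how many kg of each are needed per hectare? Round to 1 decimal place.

405.5 kg product A, 83.5 kg product B

With a, b = kg per hectare of product A and product B:
N: 0.4·a + 0.06·b = 167.22
P₂O₅: 0.24·a + 0.135·b = 108.6
Eliminate b: (row1) − 0.06/0.135·(row2) → 0.293333·a = 118.953, so a = 405.523.
Then b = (108.6 − 0.24·405.523) / 0.135 = 83.5152.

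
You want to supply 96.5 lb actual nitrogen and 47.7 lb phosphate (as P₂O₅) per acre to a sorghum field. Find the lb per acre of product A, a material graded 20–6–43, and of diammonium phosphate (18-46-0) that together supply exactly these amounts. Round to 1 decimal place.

Let a = lb of product A, b = lb of diammonium phosphate (per acre).
N: 0.2·a + 0.18·b = 96.5
P₂O₅: 0.06·a + 0.46·b = 47.7
Eliminate b: (row1) − 0.18/0.46·(row2) → 0.176522·a = 77.8348, so a = 440.936.
Then b = (47.7 − 0.06·440.936) / 0.46 = 46.1823.

440.9 lb product A, 46.2 lb diammonium phosphate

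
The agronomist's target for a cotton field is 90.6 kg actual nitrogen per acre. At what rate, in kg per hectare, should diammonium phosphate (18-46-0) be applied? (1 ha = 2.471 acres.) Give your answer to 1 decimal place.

1243.7 kg of product per hectare

Product per acre = 90.6 / 18% = 503.333 kg.
Convert to per hectare: 503.333 × 2.471 = 1243.74 kg.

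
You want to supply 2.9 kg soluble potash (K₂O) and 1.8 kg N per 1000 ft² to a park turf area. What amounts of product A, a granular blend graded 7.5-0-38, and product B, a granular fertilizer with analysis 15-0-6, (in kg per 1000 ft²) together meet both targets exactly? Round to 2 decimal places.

6.23 kg product A, 8.89 kg product B

Per-1000 ft² balance (a = product A, b = product B):
K₂O: 0.38·a + 0.06·b = 2.9
N: 0.075·a + 0.15·b = 1.8
From row1: a = (2.9 − 0.06·b) / 0.38.
Into row2: 0.075·(2.9 − 0.06·b)/0.38 + 0.15·b = 1.8 → b = 8.88571, a = 6.22857.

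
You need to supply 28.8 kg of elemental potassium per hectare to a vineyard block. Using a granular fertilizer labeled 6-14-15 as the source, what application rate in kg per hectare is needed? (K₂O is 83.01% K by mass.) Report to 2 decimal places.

231.30 kg of product per hectare

As K₂O: 28.8 / 0.8301 = 34.6946 kg per hectare.
Product per hectare = 34.6946 / 15% = 231.297 kg.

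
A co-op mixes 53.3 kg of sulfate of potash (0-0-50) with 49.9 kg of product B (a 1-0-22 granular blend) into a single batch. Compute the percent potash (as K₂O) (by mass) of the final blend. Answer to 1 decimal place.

Total mass = 53.3 + 49.9 = 103.2 kg.
K₂O mass = 50%×53.3 + 22%×49.9 = 37.628 kg.
% K₂O = 37.628 / 103.2 = 36.4612%.

36.5% K₂O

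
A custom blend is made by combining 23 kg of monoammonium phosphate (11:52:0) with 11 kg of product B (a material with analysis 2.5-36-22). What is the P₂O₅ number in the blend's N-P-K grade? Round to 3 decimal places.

Total mass = 23 + 11 = 34 kg.
P₂O₅ mass = 52%×23 + 36%×11 = 15.92 kg.
% P₂O₅ = 15.92 / 34 = 46.8235%.

46.824% P₂O₅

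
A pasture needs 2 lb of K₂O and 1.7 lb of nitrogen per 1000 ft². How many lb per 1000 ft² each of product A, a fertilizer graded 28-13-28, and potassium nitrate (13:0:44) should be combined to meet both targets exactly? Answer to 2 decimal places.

With a, b = lb per 1000 ft² of product A and potassium nitrate:
K₂O: 0.28·a + 0.44·b = 2
N: 0.28·a + 0.13·b = 1.7
Solving simultaneously: a = 5.62212, b = 0.967742.

5.62 lb product A, 0.97 lb potassium nitrate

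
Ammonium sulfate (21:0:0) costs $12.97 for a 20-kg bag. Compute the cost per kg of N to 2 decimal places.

$3.09 per kg N

N in bag = 20 × 21% = 4.2 kg.
Cost per kg N = $12.97 / 4.2 = $3.0881.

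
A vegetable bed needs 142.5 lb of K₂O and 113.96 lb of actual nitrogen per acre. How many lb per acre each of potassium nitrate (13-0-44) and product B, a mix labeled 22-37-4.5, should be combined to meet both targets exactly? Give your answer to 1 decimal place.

Let a = lb of potassium nitrate, b = lb of product B (per acre).
K₂O: 0.44·a + 0.045·b = 142.5
N: 0.13·a + 0.22·b = 113.96
Solving simultaneously: a = 288.31, b = 347.635.

288.3 lb potassium nitrate, 347.6 lb product B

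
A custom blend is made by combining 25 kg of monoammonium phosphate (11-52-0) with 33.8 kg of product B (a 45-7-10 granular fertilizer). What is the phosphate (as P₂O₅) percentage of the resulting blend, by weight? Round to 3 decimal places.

26.133% P₂O₅

Total mass = 25 + 33.8 = 58.8 kg.
P₂O₅ mass = 52%×25 + 7%×33.8 = 15.366 kg.
% P₂O₅ = 15.366 / 58.8 = 26.1327%.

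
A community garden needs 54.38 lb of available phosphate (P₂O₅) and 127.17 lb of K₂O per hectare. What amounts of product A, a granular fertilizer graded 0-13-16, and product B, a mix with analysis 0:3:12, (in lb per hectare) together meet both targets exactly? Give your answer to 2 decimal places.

250.97 lb product A, 725.12 lb product B

With a, b = lb per hectare of product A and product B:
P₂O₅: 0.13·a + 0.03·b = 54.38
K₂O: 0.16·a + 0.12·b = 127.17
Solving simultaneously: a = 250.972, b = 725.1204.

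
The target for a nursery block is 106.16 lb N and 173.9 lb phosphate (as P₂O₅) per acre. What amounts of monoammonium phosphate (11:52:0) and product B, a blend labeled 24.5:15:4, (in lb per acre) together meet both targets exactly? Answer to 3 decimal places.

Per-acre balance (a = monoammonium phosphate, b = product B):
N: 0.11·a + 0.245·b = 106.16
P₂O₅: 0.52·a + 0.15·b = 173.9
From row1: a = (106.16 − 0.245·b) / 0.11.
Into row2: 0.52·(106.16 − 0.245·b)/0.11 + 0.15·b = 173.9 → b = 325.2858, a = 240.5906.

240.591 lb monoammonium phosphate, 325.286 lb product B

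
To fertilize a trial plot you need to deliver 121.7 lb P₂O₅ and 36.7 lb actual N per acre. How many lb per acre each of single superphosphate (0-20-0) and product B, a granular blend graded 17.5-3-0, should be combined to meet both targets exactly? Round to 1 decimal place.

577.0 lb single superphosphate, 209.7 lb product B

Per-acre balance (a = single superphosphate, b = product B):
P₂O₅: 0.2·a + 0.03·b = 121.7
N: 0·a + 0.175·b = 36.7
Solving simultaneously: a = 577.043, b = 209.714.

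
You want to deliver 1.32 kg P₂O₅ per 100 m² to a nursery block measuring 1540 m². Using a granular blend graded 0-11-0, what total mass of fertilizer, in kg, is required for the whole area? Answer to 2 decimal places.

Product per 100 m² = 1.32 / 11% = 12 kg.
Total product = 12 × 1540 / 100 = 184.8 kg.

184.80 kg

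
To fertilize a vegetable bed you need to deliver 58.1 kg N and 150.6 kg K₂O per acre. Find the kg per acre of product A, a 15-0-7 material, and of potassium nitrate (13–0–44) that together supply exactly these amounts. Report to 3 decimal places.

105.202 kg product A, 325.536 kg potassium nitrate

Let a = kg of product A, b = kg of potassium nitrate (per acre).
N: 0.15·a + 0.13·b = 58.1
K₂O: 0.07·a + 0.44·b = 150.6
Eliminate a: (row1) − 0.15/0.07·(row2) → -0.812857·b = -264.614, so b = 325.53603.
Back-substitute: a = (58.1 − 0.13·325.53603) / 0.15 = 105.2021.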